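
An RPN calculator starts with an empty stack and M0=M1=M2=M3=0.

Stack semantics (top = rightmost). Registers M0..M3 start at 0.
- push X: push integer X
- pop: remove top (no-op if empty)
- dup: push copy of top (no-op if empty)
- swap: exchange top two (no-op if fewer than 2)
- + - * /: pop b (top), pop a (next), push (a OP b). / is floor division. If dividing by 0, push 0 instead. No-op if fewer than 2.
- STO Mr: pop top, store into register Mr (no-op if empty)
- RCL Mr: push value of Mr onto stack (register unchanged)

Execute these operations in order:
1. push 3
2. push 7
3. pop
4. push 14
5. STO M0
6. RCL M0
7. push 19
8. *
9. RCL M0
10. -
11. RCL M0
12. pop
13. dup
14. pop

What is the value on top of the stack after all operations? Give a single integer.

Answer: 252

Derivation:
After op 1 (push 3): stack=[3] mem=[0,0,0,0]
After op 2 (push 7): stack=[3,7] mem=[0,0,0,0]
After op 3 (pop): stack=[3] mem=[0,0,0,0]
After op 4 (push 14): stack=[3,14] mem=[0,0,0,0]
After op 5 (STO M0): stack=[3] mem=[14,0,0,0]
After op 6 (RCL M0): stack=[3,14] mem=[14,0,0,0]
After op 7 (push 19): stack=[3,14,19] mem=[14,0,0,0]
After op 8 (*): stack=[3,266] mem=[14,0,0,0]
After op 9 (RCL M0): stack=[3,266,14] mem=[14,0,0,0]
After op 10 (-): stack=[3,252] mem=[14,0,0,0]
After op 11 (RCL M0): stack=[3,252,14] mem=[14,0,0,0]
After op 12 (pop): stack=[3,252] mem=[14,0,0,0]
After op 13 (dup): stack=[3,252,252] mem=[14,0,0,0]
After op 14 (pop): stack=[3,252] mem=[14,0,0,0]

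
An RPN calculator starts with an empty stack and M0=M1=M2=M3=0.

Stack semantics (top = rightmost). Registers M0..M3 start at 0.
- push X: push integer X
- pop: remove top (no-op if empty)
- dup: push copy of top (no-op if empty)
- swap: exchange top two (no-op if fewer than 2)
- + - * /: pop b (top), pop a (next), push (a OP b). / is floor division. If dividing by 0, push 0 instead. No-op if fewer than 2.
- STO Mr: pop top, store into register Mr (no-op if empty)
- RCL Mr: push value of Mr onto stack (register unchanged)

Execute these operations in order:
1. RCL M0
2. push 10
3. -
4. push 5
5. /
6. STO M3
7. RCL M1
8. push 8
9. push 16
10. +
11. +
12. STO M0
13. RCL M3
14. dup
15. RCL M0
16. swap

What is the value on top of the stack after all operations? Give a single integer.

Answer: -2

Derivation:
After op 1 (RCL M0): stack=[0] mem=[0,0,0,0]
After op 2 (push 10): stack=[0,10] mem=[0,0,0,0]
After op 3 (-): stack=[-10] mem=[0,0,0,0]
After op 4 (push 5): stack=[-10,5] mem=[0,0,0,0]
After op 5 (/): stack=[-2] mem=[0,0,0,0]
After op 6 (STO M3): stack=[empty] mem=[0,0,0,-2]
After op 7 (RCL M1): stack=[0] mem=[0,0,0,-2]
After op 8 (push 8): stack=[0,8] mem=[0,0,0,-2]
After op 9 (push 16): stack=[0,8,16] mem=[0,0,0,-2]
After op 10 (+): stack=[0,24] mem=[0,0,0,-2]
After op 11 (+): stack=[24] mem=[0,0,0,-2]
After op 12 (STO M0): stack=[empty] mem=[24,0,0,-2]
After op 13 (RCL M3): stack=[-2] mem=[24,0,0,-2]
After op 14 (dup): stack=[-2,-2] mem=[24,0,0,-2]
After op 15 (RCL M0): stack=[-2,-2,24] mem=[24,0,0,-2]
After op 16 (swap): stack=[-2,24,-2] mem=[24,0,0,-2]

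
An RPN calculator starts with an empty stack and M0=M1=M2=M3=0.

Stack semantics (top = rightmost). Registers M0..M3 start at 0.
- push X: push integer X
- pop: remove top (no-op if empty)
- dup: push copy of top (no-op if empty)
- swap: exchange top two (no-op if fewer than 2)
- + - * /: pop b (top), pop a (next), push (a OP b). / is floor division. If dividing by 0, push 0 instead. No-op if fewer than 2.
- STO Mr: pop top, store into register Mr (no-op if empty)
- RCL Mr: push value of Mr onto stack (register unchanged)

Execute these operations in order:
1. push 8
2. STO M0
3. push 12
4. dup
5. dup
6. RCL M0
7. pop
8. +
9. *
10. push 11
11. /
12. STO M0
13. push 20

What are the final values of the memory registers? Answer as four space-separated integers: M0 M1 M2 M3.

Answer: 26 0 0 0

Derivation:
After op 1 (push 8): stack=[8] mem=[0,0,0,0]
After op 2 (STO M0): stack=[empty] mem=[8,0,0,0]
After op 3 (push 12): stack=[12] mem=[8,0,0,0]
After op 4 (dup): stack=[12,12] mem=[8,0,0,0]
After op 5 (dup): stack=[12,12,12] mem=[8,0,0,0]
After op 6 (RCL M0): stack=[12,12,12,8] mem=[8,0,0,0]
After op 7 (pop): stack=[12,12,12] mem=[8,0,0,0]
After op 8 (+): stack=[12,24] mem=[8,0,0,0]
After op 9 (*): stack=[288] mem=[8,0,0,0]
After op 10 (push 11): stack=[288,11] mem=[8,0,0,0]
After op 11 (/): stack=[26] mem=[8,0,0,0]
After op 12 (STO M0): stack=[empty] mem=[26,0,0,0]
After op 13 (push 20): stack=[20] mem=[26,0,0,0]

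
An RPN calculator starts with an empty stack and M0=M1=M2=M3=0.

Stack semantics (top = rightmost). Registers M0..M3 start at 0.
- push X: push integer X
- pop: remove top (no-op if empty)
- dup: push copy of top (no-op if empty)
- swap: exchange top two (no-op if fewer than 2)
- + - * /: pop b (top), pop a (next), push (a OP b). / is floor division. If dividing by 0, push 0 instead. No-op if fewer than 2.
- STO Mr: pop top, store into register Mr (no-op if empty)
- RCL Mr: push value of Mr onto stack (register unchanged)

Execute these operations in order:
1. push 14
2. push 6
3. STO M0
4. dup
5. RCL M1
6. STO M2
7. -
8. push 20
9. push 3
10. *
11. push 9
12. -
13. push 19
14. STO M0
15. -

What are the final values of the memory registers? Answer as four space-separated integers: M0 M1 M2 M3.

Answer: 19 0 0 0

Derivation:
After op 1 (push 14): stack=[14] mem=[0,0,0,0]
After op 2 (push 6): stack=[14,6] mem=[0,0,0,0]
After op 3 (STO M0): stack=[14] mem=[6,0,0,0]
After op 4 (dup): stack=[14,14] mem=[6,0,0,0]
After op 5 (RCL M1): stack=[14,14,0] mem=[6,0,0,0]
After op 6 (STO M2): stack=[14,14] mem=[6,0,0,0]
After op 7 (-): stack=[0] mem=[6,0,0,0]
After op 8 (push 20): stack=[0,20] mem=[6,0,0,0]
After op 9 (push 3): stack=[0,20,3] mem=[6,0,0,0]
After op 10 (*): stack=[0,60] mem=[6,0,0,0]
After op 11 (push 9): stack=[0,60,9] mem=[6,0,0,0]
After op 12 (-): stack=[0,51] mem=[6,0,0,0]
After op 13 (push 19): stack=[0,51,19] mem=[6,0,0,0]
After op 14 (STO M0): stack=[0,51] mem=[19,0,0,0]
After op 15 (-): stack=[-51] mem=[19,0,0,0]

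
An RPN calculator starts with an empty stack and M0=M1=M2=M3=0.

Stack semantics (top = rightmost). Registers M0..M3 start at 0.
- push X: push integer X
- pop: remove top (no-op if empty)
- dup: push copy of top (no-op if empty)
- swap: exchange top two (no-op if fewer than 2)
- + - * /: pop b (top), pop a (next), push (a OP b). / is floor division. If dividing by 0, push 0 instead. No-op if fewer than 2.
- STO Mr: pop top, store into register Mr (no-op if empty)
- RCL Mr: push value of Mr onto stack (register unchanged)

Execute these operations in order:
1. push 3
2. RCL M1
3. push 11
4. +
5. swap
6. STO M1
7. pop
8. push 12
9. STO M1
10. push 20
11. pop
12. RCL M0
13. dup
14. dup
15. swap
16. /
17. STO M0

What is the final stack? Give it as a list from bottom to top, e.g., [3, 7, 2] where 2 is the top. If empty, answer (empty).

Answer: [0]

Derivation:
After op 1 (push 3): stack=[3] mem=[0,0,0,0]
After op 2 (RCL M1): stack=[3,0] mem=[0,0,0,0]
After op 3 (push 11): stack=[3,0,11] mem=[0,0,0,0]
After op 4 (+): stack=[3,11] mem=[0,0,0,0]
After op 5 (swap): stack=[11,3] mem=[0,0,0,0]
After op 6 (STO M1): stack=[11] mem=[0,3,0,0]
After op 7 (pop): stack=[empty] mem=[0,3,0,0]
After op 8 (push 12): stack=[12] mem=[0,3,0,0]
After op 9 (STO M1): stack=[empty] mem=[0,12,0,0]
After op 10 (push 20): stack=[20] mem=[0,12,0,0]
After op 11 (pop): stack=[empty] mem=[0,12,0,0]
After op 12 (RCL M0): stack=[0] mem=[0,12,0,0]
After op 13 (dup): stack=[0,0] mem=[0,12,0,0]
After op 14 (dup): stack=[0,0,0] mem=[0,12,0,0]
After op 15 (swap): stack=[0,0,0] mem=[0,12,0,0]
After op 16 (/): stack=[0,0] mem=[0,12,0,0]
After op 17 (STO M0): stack=[0] mem=[0,12,0,0]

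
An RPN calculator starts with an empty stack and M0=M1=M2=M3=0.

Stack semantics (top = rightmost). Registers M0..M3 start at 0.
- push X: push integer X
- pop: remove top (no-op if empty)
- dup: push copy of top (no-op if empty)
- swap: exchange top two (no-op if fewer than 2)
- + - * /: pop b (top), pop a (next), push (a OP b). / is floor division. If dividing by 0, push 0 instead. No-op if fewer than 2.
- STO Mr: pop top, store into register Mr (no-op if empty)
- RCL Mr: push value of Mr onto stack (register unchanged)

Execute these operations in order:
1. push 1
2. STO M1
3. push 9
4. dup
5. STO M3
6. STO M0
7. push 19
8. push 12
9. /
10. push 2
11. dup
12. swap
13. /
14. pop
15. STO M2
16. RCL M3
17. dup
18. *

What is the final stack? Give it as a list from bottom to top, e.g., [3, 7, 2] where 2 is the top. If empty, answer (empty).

Answer: [81]

Derivation:
After op 1 (push 1): stack=[1] mem=[0,0,0,0]
After op 2 (STO M1): stack=[empty] mem=[0,1,0,0]
After op 3 (push 9): stack=[9] mem=[0,1,0,0]
After op 4 (dup): stack=[9,9] mem=[0,1,0,0]
After op 5 (STO M3): stack=[9] mem=[0,1,0,9]
After op 6 (STO M0): stack=[empty] mem=[9,1,0,9]
After op 7 (push 19): stack=[19] mem=[9,1,0,9]
After op 8 (push 12): stack=[19,12] mem=[9,1,0,9]
After op 9 (/): stack=[1] mem=[9,1,0,9]
After op 10 (push 2): stack=[1,2] mem=[9,1,0,9]
After op 11 (dup): stack=[1,2,2] mem=[9,1,0,9]
After op 12 (swap): stack=[1,2,2] mem=[9,1,0,9]
After op 13 (/): stack=[1,1] mem=[9,1,0,9]
After op 14 (pop): stack=[1] mem=[9,1,0,9]
After op 15 (STO M2): stack=[empty] mem=[9,1,1,9]
After op 16 (RCL M3): stack=[9] mem=[9,1,1,9]
After op 17 (dup): stack=[9,9] mem=[9,1,1,9]
After op 18 (*): stack=[81] mem=[9,1,1,9]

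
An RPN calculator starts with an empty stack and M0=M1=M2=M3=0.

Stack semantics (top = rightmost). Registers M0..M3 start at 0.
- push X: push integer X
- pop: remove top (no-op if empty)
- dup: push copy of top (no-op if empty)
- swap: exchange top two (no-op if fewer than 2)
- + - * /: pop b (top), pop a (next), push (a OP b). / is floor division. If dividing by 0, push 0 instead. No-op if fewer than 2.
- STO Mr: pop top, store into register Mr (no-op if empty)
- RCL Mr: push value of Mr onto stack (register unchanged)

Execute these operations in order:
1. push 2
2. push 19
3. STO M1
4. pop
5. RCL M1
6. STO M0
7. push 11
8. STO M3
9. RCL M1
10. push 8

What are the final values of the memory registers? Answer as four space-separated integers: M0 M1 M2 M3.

Answer: 19 19 0 11

Derivation:
After op 1 (push 2): stack=[2] mem=[0,0,0,0]
After op 2 (push 19): stack=[2,19] mem=[0,0,0,0]
After op 3 (STO M1): stack=[2] mem=[0,19,0,0]
After op 4 (pop): stack=[empty] mem=[0,19,0,0]
After op 5 (RCL M1): stack=[19] mem=[0,19,0,0]
After op 6 (STO M0): stack=[empty] mem=[19,19,0,0]
After op 7 (push 11): stack=[11] mem=[19,19,0,0]
After op 8 (STO M3): stack=[empty] mem=[19,19,0,11]
After op 9 (RCL M1): stack=[19] mem=[19,19,0,11]
After op 10 (push 8): stack=[19,8] mem=[19,19,0,11]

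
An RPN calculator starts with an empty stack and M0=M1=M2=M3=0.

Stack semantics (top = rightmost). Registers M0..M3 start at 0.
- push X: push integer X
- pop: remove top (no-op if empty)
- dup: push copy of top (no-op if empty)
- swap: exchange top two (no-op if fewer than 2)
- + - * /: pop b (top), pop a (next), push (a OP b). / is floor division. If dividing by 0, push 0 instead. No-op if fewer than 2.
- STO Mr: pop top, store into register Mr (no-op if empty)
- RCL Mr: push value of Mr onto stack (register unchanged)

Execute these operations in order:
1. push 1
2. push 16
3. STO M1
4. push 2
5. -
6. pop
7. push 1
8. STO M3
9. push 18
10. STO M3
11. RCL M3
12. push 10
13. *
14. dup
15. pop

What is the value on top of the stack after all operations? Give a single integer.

After op 1 (push 1): stack=[1] mem=[0,0,0,0]
After op 2 (push 16): stack=[1,16] mem=[0,0,0,0]
After op 3 (STO M1): stack=[1] mem=[0,16,0,0]
After op 4 (push 2): stack=[1,2] mem=[0,16,0,0]
After op 5 (-): stack=[-1] mem=[0,16,0,0]
After op 6 (pop): stack=[empty] mem=[0,16,0,0]
After op 7 (push 1): stack=[1] mem=[0,16,0,0]
After op 8 (STO M3): stack=[empty] mem=[0,16,0,1]
After op 9 (push 18): stack=[18] mem=[0,16,0,1]
After op 10 (STO M3): stack=[empty] mem=[0,16,0,18]
After op 11 (RCL M3): stack=[18] mem=[0,16,0,18]
After op 12 (push 10): stack=[18,10] mem=[0,16,0,18]
After op 13 (*): stack=[180] mem=[0,16,0,18]
After op 14 (dup): stack=[180,180] mem=[0,16,0,18]
After op 15 (pop): stack=[180] mem=[0,16,0,18]

Answer: 180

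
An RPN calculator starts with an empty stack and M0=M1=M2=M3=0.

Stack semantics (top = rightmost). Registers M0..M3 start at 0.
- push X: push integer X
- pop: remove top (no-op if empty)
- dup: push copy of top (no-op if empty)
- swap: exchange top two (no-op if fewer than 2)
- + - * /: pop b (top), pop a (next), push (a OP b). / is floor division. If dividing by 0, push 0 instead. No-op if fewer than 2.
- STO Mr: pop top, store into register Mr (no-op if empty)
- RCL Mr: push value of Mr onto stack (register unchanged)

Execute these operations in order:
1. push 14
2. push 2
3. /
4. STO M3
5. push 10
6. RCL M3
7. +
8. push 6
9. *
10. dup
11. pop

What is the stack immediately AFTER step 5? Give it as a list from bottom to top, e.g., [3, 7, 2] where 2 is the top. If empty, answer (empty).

After op 1 (push 14): stack=[14] mem=[0,0,0,0]
After op 2 (push 2): stack=[14,2] mem=[0,0,0,0]
After op 3 (/): stack=[7] mem=[0,0,0,0]
After op 4 (STO M3): stack=[empty] mem=[0,0,0,7]
After op 5 (push 10): stack=[10] mem=[0,0,0,7]

[10]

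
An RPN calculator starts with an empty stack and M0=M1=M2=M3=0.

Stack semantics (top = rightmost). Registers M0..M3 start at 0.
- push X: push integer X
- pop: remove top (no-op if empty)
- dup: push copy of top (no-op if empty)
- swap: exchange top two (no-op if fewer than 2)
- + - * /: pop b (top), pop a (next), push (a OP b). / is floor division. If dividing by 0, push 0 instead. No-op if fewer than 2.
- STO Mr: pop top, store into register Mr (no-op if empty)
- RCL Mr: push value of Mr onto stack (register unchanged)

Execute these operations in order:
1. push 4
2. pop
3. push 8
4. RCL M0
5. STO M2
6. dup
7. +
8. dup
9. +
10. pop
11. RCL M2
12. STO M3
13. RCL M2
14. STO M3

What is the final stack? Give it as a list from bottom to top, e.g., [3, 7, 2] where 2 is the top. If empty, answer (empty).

After op 1 (push 4): stack=[4] mem=[0,0,0,0]
After op 2 (pop): stack=[empty] mem=[0,0,0,0]
After op 3 (push 8): stack=[8] mem=[0,0,0,0]
After op 4 (RCL M0): stack=[8,0] mem=[0,0,0,0]
After op 5 (STO M2): stack=[8] mem=[0,0,0,0]
After op 6 (dup): stack=[8,8] mem=[0,0,0,0]
After op 7 (+): stack=[16] mem=[0,0,0,0]
After op 8 (dup): stack=[16,16] mem=[0,0,0,0]
After op 9 (+): stack=[32] mem=[0,0,0,0]
After op 10 (pop): stack=[empty] mem=[0,0,0,0]
After op 11 (RCL M2): stack=[0] mem=[0,0,0,0]
After op 12 (STO M3): stack=[empty] mem=[0,0,0,0]
After op 13 (RCL M2): stack=[0] mem=[0,0,0,0]
After op 14 (STO M3): stack=[empty] mem=[0,0,0,0]

Answer: (empty)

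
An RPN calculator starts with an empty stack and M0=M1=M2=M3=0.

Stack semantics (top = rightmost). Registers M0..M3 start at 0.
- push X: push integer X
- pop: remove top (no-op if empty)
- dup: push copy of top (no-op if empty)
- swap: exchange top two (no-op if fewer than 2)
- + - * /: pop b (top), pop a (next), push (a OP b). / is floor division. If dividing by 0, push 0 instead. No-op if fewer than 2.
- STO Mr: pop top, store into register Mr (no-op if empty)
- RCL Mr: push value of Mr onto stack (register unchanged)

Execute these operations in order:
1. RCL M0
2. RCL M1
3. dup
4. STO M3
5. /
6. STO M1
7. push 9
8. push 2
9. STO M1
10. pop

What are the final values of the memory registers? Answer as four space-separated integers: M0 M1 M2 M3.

Answer: 0 2 0 0

Derivation:
After op 1 (RCL M0): stack=[0] mem=[0,0,0,0]
After op 2 (RCL M1): stack=[0,0] mem=[0,0,0,0]
After op 3 (dup): stack=[0,0,0] mem=[0,0,0,0]
After op 4 (STO M3): stack=[0,0] mem=[0,0,0,0]
After op 5 (/): stack=[0] mem=[0,0,0,0]
After op 6 (STO M1): stack=[empty] mem=[0,0,0,0]
After op 7 (push 9): stack=[9] mem=[0,0,0,0]
After op 8 (push 2): stack=[9,2] mem=[0,0,0,0]
After op 9 (STO M1): stack=[9] mem=[0,2,0,0]
After op 10 (pop): stack=[empty] mem=[0,2,0,0]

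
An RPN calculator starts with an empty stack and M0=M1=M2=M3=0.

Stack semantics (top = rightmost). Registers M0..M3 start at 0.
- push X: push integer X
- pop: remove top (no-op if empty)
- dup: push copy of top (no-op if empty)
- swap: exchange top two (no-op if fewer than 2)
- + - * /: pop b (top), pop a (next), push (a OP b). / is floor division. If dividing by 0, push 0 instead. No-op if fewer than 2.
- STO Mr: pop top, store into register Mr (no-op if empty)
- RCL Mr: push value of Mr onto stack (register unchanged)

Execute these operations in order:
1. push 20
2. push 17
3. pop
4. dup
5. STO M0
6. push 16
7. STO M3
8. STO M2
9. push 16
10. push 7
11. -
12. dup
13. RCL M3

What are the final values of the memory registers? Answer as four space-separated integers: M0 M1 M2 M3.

After op 1 (push 20): stack=[20] mem=[0,0,0,0]
After op 2 (push 17): stack=[20,17] mem=[0,0,0,0]
After op 3 (pop): stack=[20] mem=[0,0,0,0]
After op 4 (dup): stack=[20,20] mem=[0,0,0,0]
After op 5 (STO M0): stack=[20] mem=[20,0,0,0]
After op 6 (push 16): stack=[20,16] mem=[20,0,0,0]
After op 7 (STO M3): stack=[20] mem=[20,0,0,16]
After op 8 (STO M2): stack=[empty] mem=[20,0,20,16]
After op 9 (push 16): stack=[16] mem=[20,0,20,16]
After op 10 (push 7): stack=[16,7] mem=[20,0,20,16]
After op 11 (-): stack=[9] mem=[20,0,20,16]
After op 12 (dup): stack=[9,9] mem=[20,0,20,16]
After op 13 (RCL M3): stack=[9,9,16] mem=[20,0,20,16]

Answer: 20 0 20 16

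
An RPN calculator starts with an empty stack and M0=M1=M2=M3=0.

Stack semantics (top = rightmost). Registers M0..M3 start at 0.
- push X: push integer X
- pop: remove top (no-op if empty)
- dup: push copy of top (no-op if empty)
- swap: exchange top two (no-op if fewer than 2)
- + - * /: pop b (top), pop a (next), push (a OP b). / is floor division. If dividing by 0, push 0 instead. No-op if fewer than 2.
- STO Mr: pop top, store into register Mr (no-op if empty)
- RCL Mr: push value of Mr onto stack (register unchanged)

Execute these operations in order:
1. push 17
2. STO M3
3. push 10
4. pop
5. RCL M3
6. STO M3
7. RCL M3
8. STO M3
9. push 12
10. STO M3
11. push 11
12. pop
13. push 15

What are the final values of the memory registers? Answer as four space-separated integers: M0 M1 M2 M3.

Answer: 0 0 0 12

Derivation:
After op 1 (push 17): stack=[17] mem=[0,0,0,0]
After op 2 (STO M3): stack=[empty] mem=[0,0,0,17]
After op 3 (push 10): stack=[10] mem=[0,0,0,17]
After op 4 (pop): stack=[empty] mem=[0,0,0,17]
After op 5 (RCL M3): stack=[17] mem=[0,0,0,17]
After op 6 (STO M3): stack=[empty] mem=[0,0,0,17]
After op 7 (RCL M3): stack=[17] mem=[0,0,0,17]
After op 8 (STO M3): stack=[empty] mem=[0,0,0,17]
After op 9 (push 12): stack=[12] mem=[0,0,0,17]
After op 10 (STO M3): stack=[empty] mem=[0,0,0,12]
After op 11 (push 11): stack=[11] mem=[0,0,0,12]
After op 12 (pop): stack=[empty] mem=[0,0,0,12]
After op 13 (push 15): stack=[15] mem=[0,0,0,12]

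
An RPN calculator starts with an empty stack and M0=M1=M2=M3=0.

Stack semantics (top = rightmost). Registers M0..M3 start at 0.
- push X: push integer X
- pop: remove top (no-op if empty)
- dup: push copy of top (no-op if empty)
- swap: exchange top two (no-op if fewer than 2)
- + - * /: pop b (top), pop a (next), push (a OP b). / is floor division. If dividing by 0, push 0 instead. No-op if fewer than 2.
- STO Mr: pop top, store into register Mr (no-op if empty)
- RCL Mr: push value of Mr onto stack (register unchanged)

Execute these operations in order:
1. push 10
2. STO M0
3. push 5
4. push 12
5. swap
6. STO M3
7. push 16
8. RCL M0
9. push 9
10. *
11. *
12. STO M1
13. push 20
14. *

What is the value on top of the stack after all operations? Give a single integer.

Answer: 240

Derivation:
After op 1 (push 10): stack=[10] mem=[0,0,0,0]
After op 2 (STO M0): stack=[empty] mem=[10,0,0,0]
After op 3 (push 5): stack=[5] mem=[10,0,0,0]
After op 4 (push 12): stack=[5,12] mem=[10,0,0,0]
After op 5 (swap): stack=[12,5] mem=[10,0,0,0]
After op 6 (STO M3): stack=[12] mem=[10,0,0,5]
After op 7 (push 16): stack=[12,16] mem=[10,0,0,5]
After op 8 (RCL M0): stack=[12,16,10] mem=[10,0,0,5]
After op 9 (push 9): stack=[12,16,10,9] mem=[10,0,0,5]
After op 10 (*): stack=[12,16,90] mem=[10,0,0,5]
After op 11 (*): stack=[12,1440] mem=[10,0,0,5]
After op 12 (STO M1): stack=[12] mem=[10,1440,0,5]
After op 13 (push 20): stack=[12,20] mem=[10,1440,0,5]
After op 14 (*): stack=[240] mem=[10,1440,0,5]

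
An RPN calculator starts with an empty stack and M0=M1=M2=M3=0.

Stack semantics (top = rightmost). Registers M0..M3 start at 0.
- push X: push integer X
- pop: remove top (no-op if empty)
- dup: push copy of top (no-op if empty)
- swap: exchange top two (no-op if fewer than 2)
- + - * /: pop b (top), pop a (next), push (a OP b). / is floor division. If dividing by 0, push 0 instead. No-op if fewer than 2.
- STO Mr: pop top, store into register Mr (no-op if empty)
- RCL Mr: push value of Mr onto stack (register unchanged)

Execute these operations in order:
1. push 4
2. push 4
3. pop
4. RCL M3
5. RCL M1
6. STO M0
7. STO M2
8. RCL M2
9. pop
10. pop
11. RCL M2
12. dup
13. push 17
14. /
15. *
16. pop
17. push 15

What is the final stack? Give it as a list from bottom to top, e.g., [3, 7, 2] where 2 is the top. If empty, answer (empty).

Answer: [15]

Derivation:
After op 1 (push 4): stack=[4] mem=[0,0,0,0]
After op 2 (push 4): stack=[4,4] mem=[0,0,0,0]
After op 3 (pop): stack=[4] mem=[0,0,0,0]
After op 4 (RCL M3): stack=[4,0] mem=[0,0,0,0]
After op 5 (RCL M1): stack=[4,0,0] mem=[0,0,0,0]
After op 6 (STO M0): stack=[4,0] mem=[0,0,0,0]
After op 7 (STO M2): stack=[4] mem=[0,0,0,0]
After op 8 (RCL M2): stack=[4,0] mem=[0,0,0,0]
After op 9 (pop): stack=[4] mem=[0,0,0,0]
After op 10 (pop): stack=[empty] mem=[0,0,0,0]
After op 11 (RCL M2): stack=[0] mem=[0,0,0,0]
After op 12 (dup): stack=[0,0] mem=[0,0,0,0]
After op 13 (push 17): stack=[0,0,17] mem=[0,0,0,0]
After op 14 (/): stack=[0,0] mem=[0,0,0,0]
After op 15 (*): stack=[0] mem=[0,0,0,0]
After op 16 (pop): stack=[empty] mem=[0,0,0,0]
After op 17 (push 15): stack=[15] mem=[0,0,0,0]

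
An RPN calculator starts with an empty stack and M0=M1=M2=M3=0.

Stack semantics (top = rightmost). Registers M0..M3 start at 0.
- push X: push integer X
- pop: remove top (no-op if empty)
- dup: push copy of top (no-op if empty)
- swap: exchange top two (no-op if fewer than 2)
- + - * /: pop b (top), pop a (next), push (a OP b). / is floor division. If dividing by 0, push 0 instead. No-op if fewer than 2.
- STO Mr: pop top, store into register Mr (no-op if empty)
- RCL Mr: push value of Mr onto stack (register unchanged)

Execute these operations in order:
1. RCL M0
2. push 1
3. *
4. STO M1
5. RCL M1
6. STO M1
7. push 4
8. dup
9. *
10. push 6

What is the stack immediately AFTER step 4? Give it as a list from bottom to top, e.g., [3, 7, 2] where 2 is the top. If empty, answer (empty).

After op 1 (RCL M0): stack=[0] mem=[0,0,0,0]
After op 2 (push 1): stack=[0,1] mem=[0,0,0,0]
After op 3 (*): stack=[0] mem=[0,0,0,0]
After op 4 (STO M1): stack=[empty] mem=[0,0,0,0]

(empty)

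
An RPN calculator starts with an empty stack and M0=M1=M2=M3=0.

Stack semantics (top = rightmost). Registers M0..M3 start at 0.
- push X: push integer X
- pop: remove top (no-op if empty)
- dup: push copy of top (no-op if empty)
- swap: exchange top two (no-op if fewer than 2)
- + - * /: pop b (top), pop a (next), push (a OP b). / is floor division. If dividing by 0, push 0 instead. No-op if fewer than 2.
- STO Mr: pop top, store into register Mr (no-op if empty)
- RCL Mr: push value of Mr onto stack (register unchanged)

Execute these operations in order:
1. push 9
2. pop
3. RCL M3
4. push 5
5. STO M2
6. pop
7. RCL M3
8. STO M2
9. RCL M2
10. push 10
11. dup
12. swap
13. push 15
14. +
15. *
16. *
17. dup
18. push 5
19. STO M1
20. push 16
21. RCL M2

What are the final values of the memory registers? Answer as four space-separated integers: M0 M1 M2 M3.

After op 1 (push 9): stack=[9] mem=[0,0,0,0]
After op 2 (pop): stack=[empty] mem=[0,0,0,0]
After op 3 (RCL M3): stack=[0] mem=[0,0,0,0]
After op 4 (push 5): stack=[0,5] mem=[0,0,0,0]
After op 5 (STO M2): stack=[0] mem=[0,0,5,0]
After op 6 (pop): stack=[empty] mem=[0,0,5,0]
After op 7 (RCL M3): stack=[0] mem=[0,0,5,0]
After op 8 (STO M2): stack=[empty] mem=[0,0,0,0]
After op 9 (RCL M2): stack=[0] mem=[0,0,0,0]
After op 10 (push 10): stack=[0,10] mem=[0,0,0,0]
After op 11 (dup): stack=[0,10,10] mem=[0,0,0,0]
After op 12 (swap): stack=[0,10,10] mem=[0,0,0,0]
After op 13 (push 15): stack=[0,10,10,15] mem=[0,0,0,0]
After op 14 (+): stack=[0,10,25] mem=[0,0,0,0]
After op 15 (*): stack=[0,250] mem=[0,0,0,0]
After op 16 (*): stack=[0] mem=[0,0,0,0]
After op 17 (dup): stack=[0,0] mem=[0,0,0,0]
After op 18 (push 5): stack=[0,0,5] mem=[0,0,0,0]
After op 19 (STO M1): stack=[0,0] mem=[0,5,0,0]
After op 20 (push 16): stack=[0,0,16] mem=[0,5,0,0]
After op 21 (RCL M2): stack=[0,0,16,0] mem=[0,5,0,0]

Answer: 0 5 0 0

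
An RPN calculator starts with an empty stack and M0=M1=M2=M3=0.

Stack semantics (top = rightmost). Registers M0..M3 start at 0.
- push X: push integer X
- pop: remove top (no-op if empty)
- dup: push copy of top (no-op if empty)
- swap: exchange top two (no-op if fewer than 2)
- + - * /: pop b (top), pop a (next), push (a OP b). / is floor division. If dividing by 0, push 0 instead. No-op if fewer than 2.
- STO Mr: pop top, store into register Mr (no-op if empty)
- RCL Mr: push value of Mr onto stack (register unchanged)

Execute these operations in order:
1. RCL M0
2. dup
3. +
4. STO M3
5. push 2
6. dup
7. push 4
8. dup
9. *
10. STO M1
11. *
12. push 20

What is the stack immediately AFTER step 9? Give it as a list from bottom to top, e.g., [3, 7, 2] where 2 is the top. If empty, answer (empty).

After op 1 (RCL M0): stack=[0] mem=[0,0,0,0]
After op 2 (dup): stack=[0,0] mem=[0,0,0,0]
After op 3 (+): stack=[0] mem=[0,0,0,0]
After op 4 (STO M3): stack=[empty] mem=[0,0,0,0]
After op 5 (push 2): stack=[2] mem=[0,0,0,0]
After op 6 (dup): stack=[2,2] mem=[0,0,0,0]
After op 7 (push 4): stack=[2,2,4] mem=[0,0,0,0]
After op 8 (dup): stack=[2,2,4,4] mem=[0,0,0,0]
After op 9 (*): stack=[2,2,16] mem=[0,0,0,0]

[2, 2, 16]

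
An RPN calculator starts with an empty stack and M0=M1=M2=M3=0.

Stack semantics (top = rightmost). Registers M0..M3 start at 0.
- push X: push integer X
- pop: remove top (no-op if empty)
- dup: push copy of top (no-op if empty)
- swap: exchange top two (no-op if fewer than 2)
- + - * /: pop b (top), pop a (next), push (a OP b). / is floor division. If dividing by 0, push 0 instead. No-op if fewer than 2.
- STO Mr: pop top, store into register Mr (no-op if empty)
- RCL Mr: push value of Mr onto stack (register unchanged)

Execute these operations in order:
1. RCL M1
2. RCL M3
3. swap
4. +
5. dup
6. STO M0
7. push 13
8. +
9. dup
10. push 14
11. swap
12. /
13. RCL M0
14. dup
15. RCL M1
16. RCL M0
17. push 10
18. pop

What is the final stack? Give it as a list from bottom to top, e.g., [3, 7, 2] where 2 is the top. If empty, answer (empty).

Answer: [13, 1, 0, 0, 0, 0]

Derivation:
After op 1 (RCL M1): stack=[0] mem=[0,0,0,0]
After op 2 (RCL M3): stack=[0,0] mem=[0,0,0,0]
After op 3 (swap): stack=[0,0] mem=[0,0,0,0]
After op 4 (+): stack=[0] mem=[0,0,0,0]
After op 5 (dup): stack=[0,0] mem=[0,0,0,0]
After op 6 (STO M0): stack=[0] mem=[0,0,0,0]
After op 7 (push 13): stack=[0,13] mem=[0,0,0,0]
After op 8 (+): stack=[13] mem=[0,0,0,0]
After op 9 (dup): stack=[13,13] mem=[0,0,0,0]
After op 10 (push 14): stack=[13,13,14] mem=[0,0,0,0]
After op 11 (swap): stack=[13,14,13] mem=[0,0,0,0]
After op 12 (/): stack=[13,1] mem=[0,0,0,0]
After op 13 (RCL M0): stack=[13,1,0] mem=[0,0,0,0]
After op 14 (dup): stack=[13,1,0,0] mem=[0,0,0,0]
After op 15 (RCL M1): stack=[13,1,0,0,0] mem=[0,0,0,0]
After op 16 (RCL M0): stack=[13,1,0,0,0,0] mem=[0,0,0,0]
After op 17 (push 10): stack=[13,1,0,0,0,0,10] mem=[0,0,0,0]
After op 18 (pop): stack=[13,1,0,0,0,0] mem=[0,0,0,0]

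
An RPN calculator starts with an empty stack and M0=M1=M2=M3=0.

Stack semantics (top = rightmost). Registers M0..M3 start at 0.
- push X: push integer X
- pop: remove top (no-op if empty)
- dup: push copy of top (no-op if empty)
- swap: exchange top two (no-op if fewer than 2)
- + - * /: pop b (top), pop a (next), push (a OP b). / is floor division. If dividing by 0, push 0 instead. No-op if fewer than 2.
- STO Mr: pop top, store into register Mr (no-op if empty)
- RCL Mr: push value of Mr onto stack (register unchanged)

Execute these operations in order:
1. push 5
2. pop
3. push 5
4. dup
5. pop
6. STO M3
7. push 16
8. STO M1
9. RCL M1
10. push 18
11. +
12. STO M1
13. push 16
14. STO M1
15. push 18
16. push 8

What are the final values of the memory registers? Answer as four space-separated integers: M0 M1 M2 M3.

Answer: 0 16 0 5

Derivation:
After op 1 (push 5): stack=[5] mem=[0,0,0,0]
After op 2 (pop): stack=[empty] mem=[0,0,0,0]
After op 3 (push 5): stack=[5] mem=[0,0,0,0]
After op 4 (dup): stack=[5,5] mem=[0,0,0,0]
After op 5 (pop): stack=[5] mem=[0,0,0,0]
After op 6 (STO M3): stack=[empty] mem=[0,0,0,5]
After op 7 (push 16): stack=[16] mem=[0,0,0,5]
After op 8 (STO M1): stack=[empty] mem=[0,16,0,5]
After op 9 (RCL M1): stack=[16] mem=[0,16,0,5]
After op 10 (push 18): stack=[16,18] mem=[0,16,0,5]
After op 11 (+): stack=[34] mem=[0,16,0,5]
After op 12 (STO M1): stack=[empty] mem=[0,34,0,5]
After op 13 (push 16): stack=[16] mem=[0,34,0,5]
After op 14 (STO M1): stack=[empty] mem=[0,16,0,5]
After op 15 (push 18): stack=[18] mem=[0,16,0,5]
After op 16 (push 8): stack=[18,8] mem=[0,16,0,5]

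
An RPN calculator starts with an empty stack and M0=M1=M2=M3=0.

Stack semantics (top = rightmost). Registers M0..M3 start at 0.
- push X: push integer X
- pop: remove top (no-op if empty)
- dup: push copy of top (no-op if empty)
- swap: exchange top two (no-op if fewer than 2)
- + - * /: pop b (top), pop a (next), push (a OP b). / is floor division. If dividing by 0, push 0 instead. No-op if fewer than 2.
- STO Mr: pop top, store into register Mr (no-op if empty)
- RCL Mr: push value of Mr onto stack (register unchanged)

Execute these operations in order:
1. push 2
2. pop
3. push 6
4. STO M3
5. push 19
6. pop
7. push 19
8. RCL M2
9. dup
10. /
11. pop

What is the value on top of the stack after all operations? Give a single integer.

Answer: 19

Derivation:
After op 1 (push 2): stack=[2] mem=[0,0,0,0]
After op 2 (pop): stack=[empty] mem=[0,0,0,0]
After op 3 (push 6): stack=[6] mem=[0,0,0,0]
After op 4 (STO M3): stack=[empty] mem=[0,0,0,6]
After op 5 (push 19): stack=[19] mem=[0,0,0,6]
After op 6 (pop): stack=[empty] mem=[0,0,0,6]
After op 7 (push 19): stack=[19] mem=[0,0,0,6]
After op 8 (RCL M2): stack=[19,0] mem=[0,0,0,6]
After op 9 (dup): stack=[19,0,0] mem=[0,0,0,6]
After op 10 (/): stack=[19,0] mem=[0,0,0,6]
After op 11 (pop): stack=[19] mem=[0,0,0,6]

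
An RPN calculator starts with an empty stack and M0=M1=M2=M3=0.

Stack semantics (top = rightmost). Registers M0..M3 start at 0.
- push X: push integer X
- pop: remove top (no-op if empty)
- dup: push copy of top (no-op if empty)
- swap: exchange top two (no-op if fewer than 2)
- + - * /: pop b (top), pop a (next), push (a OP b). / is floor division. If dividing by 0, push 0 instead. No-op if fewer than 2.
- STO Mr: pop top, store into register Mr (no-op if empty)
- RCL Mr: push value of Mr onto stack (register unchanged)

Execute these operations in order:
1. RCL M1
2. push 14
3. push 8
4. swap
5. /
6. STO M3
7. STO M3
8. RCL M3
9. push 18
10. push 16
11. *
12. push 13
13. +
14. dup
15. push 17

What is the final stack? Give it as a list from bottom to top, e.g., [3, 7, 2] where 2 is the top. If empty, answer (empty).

After op 1 (RCL M1): stack=[0] mem=[0,0,0,0]
After op 2 (push 14): stack=[0,14] mem=[0,0,0,0]
After op 3 (push 8): stack=[0,14,8] mem=[0,0,0,0]
After op 4 (swap): stack=[0,8,14] mem=[0,0,0,0]
After op 5 (/): stack=[0,0] mem=[0,0,0,0]
After op 6 (STO M3): stack=[0] mem=[0,0,0,0]
After op 7 (STO M3): stack=[empty] mem=[0,0,0,0]
After op 8 (RCL M3): stack=[0] mem=[0,0,0,0]
After op 9 (push 18): stack=[0,18] mem=[0,0,0,0]
After op 10 (push 16): stack=[0,18,16] mem=[0,0,0,0]
After op 11 (*): stack=[0,288] mem=[0,0,0,0]
After op 12 (push 13): stack=[0,288,13] mem=[0,0,0,0]
After op 13 (+): stack=[0,301] mem=[0,0,0,0]
After op 14 (dup): stack=[0,301,301] mem=[0,0,0,0]
After op 15 (push 17): stack=[0,301,301,17] mem=[0,0,0,0]

Answer: [0, 301, 301, 17]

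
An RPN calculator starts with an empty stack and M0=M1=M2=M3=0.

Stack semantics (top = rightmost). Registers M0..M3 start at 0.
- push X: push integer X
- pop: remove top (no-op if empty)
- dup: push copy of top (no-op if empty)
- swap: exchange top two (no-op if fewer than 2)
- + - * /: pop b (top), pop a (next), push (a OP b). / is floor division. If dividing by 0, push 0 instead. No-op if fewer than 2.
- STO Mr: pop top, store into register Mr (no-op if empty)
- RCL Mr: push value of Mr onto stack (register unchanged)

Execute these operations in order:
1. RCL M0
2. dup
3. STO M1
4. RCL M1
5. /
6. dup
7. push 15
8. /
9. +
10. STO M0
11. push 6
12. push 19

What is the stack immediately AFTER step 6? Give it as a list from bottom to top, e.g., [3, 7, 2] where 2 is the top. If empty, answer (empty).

After op 1 (RCL M0): stack=[0] mem=[0,0,0,0]
After op 2 (dup): stack=[0,0] mem=[0,0,0,0]
After op 3 (STO M1): stack=[0] mem=[0,0,0,0]
After op 4 (RCL M1): stack=[0,0] mem=[0,0,0,0]
After op 5 (/): stack=[0] mem=[0,0,0,0]
After op 6 (dup): stack=[0,0] mem=[0,0,0,0]

[0, 0]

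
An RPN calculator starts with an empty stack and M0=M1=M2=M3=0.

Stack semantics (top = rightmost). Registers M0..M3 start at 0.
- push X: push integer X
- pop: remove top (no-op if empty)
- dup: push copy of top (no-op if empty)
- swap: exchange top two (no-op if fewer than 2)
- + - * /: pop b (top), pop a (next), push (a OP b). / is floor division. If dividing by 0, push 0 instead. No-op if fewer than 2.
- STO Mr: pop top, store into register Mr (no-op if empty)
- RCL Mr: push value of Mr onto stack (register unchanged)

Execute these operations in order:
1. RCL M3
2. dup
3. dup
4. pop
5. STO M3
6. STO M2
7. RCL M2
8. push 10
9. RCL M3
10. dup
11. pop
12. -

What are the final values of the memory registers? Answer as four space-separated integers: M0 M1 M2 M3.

Answer: 0 0 0 0

Derivation:
After op 1 (RCL M3): stack=[0] mem=[0,0,0,0]
After op 2 (dup): stack=[0,0] mem=[0,0,0,0]
After op 3 (dup): stack=[0,0,0] mem=[0,0,0,0]
After op 4 (pop): stack=[0,0] mem=[0,0,0,0]
After op 5 (STO M3): stack=[0] mem=[0,0,0,0]
After op 6 (STO M2): stack=[empty] mem=[0,0,0,0]
After op 7 (RCL M2): stack=[0] mem=[0,0,0,0]
After op 8 (push 10): stack=[0,10] mem=[0,0,0,0]
After op 9 (RCL M3): stack=[0,10,0] mem=[0,0,0,0]
After op 10 (dup): stack=[0,10,0,0] mem=[0,0,0,0]
After op 11 (pop): stack=[0,10,0] mem=[0,0,0,0]
After op 12 (-): stack=[0,10] mem=[0,0,0,0]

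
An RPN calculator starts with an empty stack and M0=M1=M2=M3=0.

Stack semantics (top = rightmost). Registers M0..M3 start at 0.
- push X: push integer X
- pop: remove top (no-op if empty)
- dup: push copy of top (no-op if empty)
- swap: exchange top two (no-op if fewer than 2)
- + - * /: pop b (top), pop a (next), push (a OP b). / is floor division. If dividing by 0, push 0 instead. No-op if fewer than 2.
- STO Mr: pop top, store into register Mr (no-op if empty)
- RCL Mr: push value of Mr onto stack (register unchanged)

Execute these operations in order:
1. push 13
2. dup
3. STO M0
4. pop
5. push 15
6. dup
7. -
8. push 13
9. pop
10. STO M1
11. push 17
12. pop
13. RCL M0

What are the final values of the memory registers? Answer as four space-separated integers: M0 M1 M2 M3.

Answer: 13 0 0 0

Derivation:
After op 1 (push 13): stack=[13] mem=[0,0,0,0]
After op 2 (dup): stack=[13,13] mem=[0,0,0,0]
After op 3 (STO M0): stack=[13] mem=[13,0,0,0]
After op 4 (pop): stack=[empty] mem=[13,0,0,0]
After op 5 (push 15): stack=[15] mem=[13,0,0,0]
After op 6 (dup): stack=[15,15] mem=[13,0,0,0]
After op 7 (-): stack=[0] mem=[13,0,0,0]
After op 8 (push 13): stack=[0,13] mem=[13,0,0,0]
After op 9 (pop): stack=[0] mem=[13,0,0,0]
After op 10 (STO M1): stack=[empty] mem=[13,0,0,0]
After op 11 (push 17): stack=[17] mem=[13,0,0,0]
After op 12 (pop): stack=[empty] mem=[13,0,0,0]
After op 13 (RCL M0): stack=[13] mem=[13,0,0,0]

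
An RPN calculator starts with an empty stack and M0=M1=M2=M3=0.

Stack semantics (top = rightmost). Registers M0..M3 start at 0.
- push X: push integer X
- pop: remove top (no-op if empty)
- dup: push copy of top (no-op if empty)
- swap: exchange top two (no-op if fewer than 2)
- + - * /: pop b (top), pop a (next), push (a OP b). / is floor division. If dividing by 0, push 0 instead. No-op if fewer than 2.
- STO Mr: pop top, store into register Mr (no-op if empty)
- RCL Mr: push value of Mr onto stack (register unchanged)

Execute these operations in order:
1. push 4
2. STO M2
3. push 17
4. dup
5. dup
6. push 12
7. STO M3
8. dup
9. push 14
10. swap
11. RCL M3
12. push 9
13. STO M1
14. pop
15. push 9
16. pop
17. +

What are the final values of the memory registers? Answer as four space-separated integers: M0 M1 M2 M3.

Answer: 0 9 4 12

Derivation:
After op 1 (push 4): stack=[4] mem=[0,0,0,0]
After op 2 (STO M2): stack=[empty] mem=[0,0,4,0]
After op 3 (push 17): stack=[17] mem=[0,0,4,0]
After op 4 (dup): stack=[17,17] mem=[0,0,4,0]
After op 5 (dup): stack=[17,17,17] mem=[0,0,4,0]
After op 6 (push 12): stack=[17,17,17,12] mem=[0,0,4,0]
After op 7 (STO M3): stack=[17,17,17] mem=[0,0,4,12]
After op 8 (dup): stack=[17,17,17,17] mem=[0,0,4,12]
After op 9 (push 14): stack=[17,17,17,17,14] mem=[0,0,4,12]
After op 10 (swap): stack=[17,17,17,14,17] mem=[0,0,4,12]
After op 11 (RCL M3): stack=[17,17,17,14,17,12] mem=[0,0,4,12]
After op 12 (push 9): stack=[17,17,17,14,17,12,9] mem=[0,0,4,12]
After op 13 (STO M1): stack=[17,17,17,14,17,12] mem=[0,9,4,12]
After op 14 (pop): stack=[17,17,17,14,17] mem=[0,9,4,12]
After op 15 (push 9): stack=[17,17,17,14,17,9] mem=[0,9,4,12]
After op 16 (pop): stack=[17,17,17,14,17] mem=[0,9,4,12]
After op 17 (+): stack=[17,17,17,31] mem=[0,9,4,12]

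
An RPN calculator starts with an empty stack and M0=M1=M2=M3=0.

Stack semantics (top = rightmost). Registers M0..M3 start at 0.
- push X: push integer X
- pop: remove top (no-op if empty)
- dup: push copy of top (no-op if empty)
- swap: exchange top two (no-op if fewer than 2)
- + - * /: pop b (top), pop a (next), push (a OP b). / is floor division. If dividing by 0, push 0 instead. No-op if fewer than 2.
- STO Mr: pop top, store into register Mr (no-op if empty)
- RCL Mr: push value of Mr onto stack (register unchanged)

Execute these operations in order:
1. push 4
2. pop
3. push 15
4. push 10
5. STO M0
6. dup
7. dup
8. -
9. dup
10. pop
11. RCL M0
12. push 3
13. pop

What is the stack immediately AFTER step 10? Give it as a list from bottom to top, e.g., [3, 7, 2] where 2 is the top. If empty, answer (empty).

After op 1 (push 4): stack=[4] mem=[0,0,0,0]
After op 2 (pop): stack=[empty] mem=[0,0,0,0]
After op 3 (push 15): stack=[15] mem=[0,0,0,0]
After op 4 (push 10): stack=[15,10] mem=[0,0,0,0]
After op 5 (STO M0): stack=[15] mem=[10,0,0,0]
After op 6 (dup): stack=[15,15] mem=[10,0,0,0]
After op 7 (dup): stack=[15,15,15] mem=[10,0,0,0]
After op 8 (-): stack=[15,0] mem=[10,0,0,0]
After op 9 (dup): stack=[15,0,0] mem=[10,0,0,0]
After op 10 (pop): stack=[15,0] mem=[10,0,0,0]

[15, 0]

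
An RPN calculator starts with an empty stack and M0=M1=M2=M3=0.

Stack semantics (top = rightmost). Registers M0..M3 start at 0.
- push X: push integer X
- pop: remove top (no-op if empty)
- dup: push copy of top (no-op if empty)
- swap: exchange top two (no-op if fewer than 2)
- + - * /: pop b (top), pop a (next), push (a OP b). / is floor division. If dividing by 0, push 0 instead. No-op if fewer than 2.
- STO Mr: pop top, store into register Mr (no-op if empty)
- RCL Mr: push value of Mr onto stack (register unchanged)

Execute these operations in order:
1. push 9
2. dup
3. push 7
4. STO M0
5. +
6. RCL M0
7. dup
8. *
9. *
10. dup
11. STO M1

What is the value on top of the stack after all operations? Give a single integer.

Answer: 882

Derivation:
After op 1 (push 9): stack=[9] mem=[0,0,0,0]
After op 2 (dup): stack=[9,9] mem=[0,0,0,0]
After op 3 (push 7): stack=[9,9,7] mem=[0,0,0,0]
After op 4 (STO M0): stack=[9,9] mem=[7,0,0,0]
After op 5 (+): stack=[18] mem=[7,0,0,0]
After op 6 (RCL M0): stack=[18,7] mem=[7,0,0,0]
After op 7 (dup): stack=[18,7,7] mem=[7,0,0,0]
After op 8 (*): stack=[18,49] mem=[7,0,0,0]
After op 9 (*): stack=[882] mem=[7,0,0,0]
After op 10 (dup): stack=[882,882] mem=[7,0,0,0]
After op 11 (STO M1): stack=[882] mem=[7,882,0,0]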